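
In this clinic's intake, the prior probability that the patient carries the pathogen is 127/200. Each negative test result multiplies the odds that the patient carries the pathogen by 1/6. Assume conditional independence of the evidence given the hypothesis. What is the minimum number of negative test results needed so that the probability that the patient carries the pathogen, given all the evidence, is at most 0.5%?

Prior odds: 0.635 ÷ 0.365 = 127/73.
Likelihood ratio per negative test result = 1/6.
Target odds: 0.005 ÷ 0.995 = 1/199.
Require (1/6)ⁿ ≤ 1/199 ÷ (127/73) = 73/25273.
(1/6)³ = 1/216 is still above 73/25273 but (1/6)⁴ = 1/1296 is at or below it, so n = 4.

4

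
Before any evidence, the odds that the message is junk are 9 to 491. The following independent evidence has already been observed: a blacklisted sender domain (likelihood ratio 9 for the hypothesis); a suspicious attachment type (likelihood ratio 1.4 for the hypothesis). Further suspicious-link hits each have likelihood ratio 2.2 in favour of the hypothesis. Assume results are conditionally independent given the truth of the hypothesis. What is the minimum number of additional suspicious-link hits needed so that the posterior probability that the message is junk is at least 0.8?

4

Prior odds = 9/491.
Combined Bayes factor of the evidence already in hand = 9 × 1.4 = 12.6.
Odds after that evidence = (9/491) × 12.6 = 567/2455.
Target odds = 0.8/0.2 = 4.
Need 2.2ⁿ ≥ 4 ÷ (567/2455) = 9820/567.
2.2³ = 10.648 falls short of 9820/567 but 2.2⁴ = 23.4256 reaches it, so n = 4.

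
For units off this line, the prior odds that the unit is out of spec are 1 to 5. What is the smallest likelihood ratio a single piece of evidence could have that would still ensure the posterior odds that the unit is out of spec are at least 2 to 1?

10

Prior odds = 0.2.
Target odds = 2.
Required Bayes factor = 2 ÷ 0.2 = 10.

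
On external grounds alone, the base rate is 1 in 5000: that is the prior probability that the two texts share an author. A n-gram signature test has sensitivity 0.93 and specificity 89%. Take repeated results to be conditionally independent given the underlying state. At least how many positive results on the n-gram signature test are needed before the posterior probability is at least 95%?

Prior odds = 0.0002/0.9998 = 1/4999.
False-positive rate = 1 − 0.89 = 0.11; likelihood ratio of a positive = 0.93/0.11 = 93/11.
Target odds: 0.95 ÷ 0.05 = 19.
Require (93/11)ⁿ ≥ 19 ÷ (1/4999) = 94981.
(93/11)⁵ ≈43196.8 falls short of 94981 but (93/11)⁶ ≈365209 reaches it, so n = 6.

6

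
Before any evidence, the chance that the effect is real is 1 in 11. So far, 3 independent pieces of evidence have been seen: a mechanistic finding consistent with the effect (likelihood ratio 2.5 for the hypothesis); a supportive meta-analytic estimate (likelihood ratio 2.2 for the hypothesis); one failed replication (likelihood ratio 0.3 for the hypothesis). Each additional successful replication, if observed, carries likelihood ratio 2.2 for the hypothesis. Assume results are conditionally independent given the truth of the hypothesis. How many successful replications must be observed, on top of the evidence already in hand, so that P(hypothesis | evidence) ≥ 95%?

Prior odds = (1/11)/(10/11) = 0.1.
Combined Bayes factor of the evidence already in hand = 2.5 × 2.2 × 0.3 = 1.65.
Odds after that evidence = 0.1 × 1.65 = 0.165.
Target odds = 0.95/0.05 = 19.
Need 2.2ⁿ ≥ 19 ÷ 0.165 = 3800/33.
2.2⁶ = 1771561/15625 falls short of 3800/33 but 2.2⁷ = 19487171/78125 reaches it, so n = 7.

7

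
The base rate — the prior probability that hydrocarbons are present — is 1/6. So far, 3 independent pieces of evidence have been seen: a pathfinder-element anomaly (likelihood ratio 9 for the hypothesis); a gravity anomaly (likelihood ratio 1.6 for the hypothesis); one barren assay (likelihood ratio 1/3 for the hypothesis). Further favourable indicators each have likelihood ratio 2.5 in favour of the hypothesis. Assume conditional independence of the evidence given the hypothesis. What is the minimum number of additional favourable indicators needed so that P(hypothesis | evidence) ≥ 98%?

5

Prior odds = (1/6)/(5/6) = 0.2.
Combined Bayes factor of the evidence already in hand = 9 × 1.6 × (1/3) = 4.8.
Odds after that evidence = 0.2 × 4.8 = 0.96.
Target odds = 0.98/0.02 = 49.
Need 2.5ⁿ ≥ 49 ÷ 0.96 = 1225/24.
2.5⁴ = 39.0625 falls short of 1225/24 but 2.5⁵ = 97.65625 reaches it, so n = 5.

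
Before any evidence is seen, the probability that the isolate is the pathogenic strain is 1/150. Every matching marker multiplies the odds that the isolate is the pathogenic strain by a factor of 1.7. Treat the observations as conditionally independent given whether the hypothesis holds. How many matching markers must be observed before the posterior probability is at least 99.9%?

23

Prior odds: (1/150) ÷ (149/150) = 1/149.
Likelihood ratio per matching marker = 1.7.
Target odds: 0.999 ÷ 0.001 = 999.
Require 1.7ⁿ ≥ 999 ÷ (1/149) = 148851.
1.7²² ≈117456 falls short of 148851 but 1.7²³ ≈199676 reaches it, so n = 23.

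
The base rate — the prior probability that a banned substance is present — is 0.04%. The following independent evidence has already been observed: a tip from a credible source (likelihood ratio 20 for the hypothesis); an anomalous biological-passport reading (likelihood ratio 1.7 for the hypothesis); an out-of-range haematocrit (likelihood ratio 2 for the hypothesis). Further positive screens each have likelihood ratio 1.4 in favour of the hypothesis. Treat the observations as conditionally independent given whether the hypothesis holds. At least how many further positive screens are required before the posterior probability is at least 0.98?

23

Prior odds = 0.0004/0.9996 = 1/2499.
Combined Bayes factor of the evidence already in hand = 20 × 1.7 × 2 = 68.
Odds after that evidence = (1/2499) × 68 = 4/147.
Target odds = 0.98/0.02 = 49.
Need 1.4ⁿ ≥ 49 ÷ (4/147) = 1800.75.
1.4²² ≈1639.9 falls short of 1800.75 but 1.4²³ ≈2295.86 reaches it, so n = 23.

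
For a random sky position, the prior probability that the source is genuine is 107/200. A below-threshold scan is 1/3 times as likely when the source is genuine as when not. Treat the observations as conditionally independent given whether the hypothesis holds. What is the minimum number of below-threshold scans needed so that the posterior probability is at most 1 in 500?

Prior odds = 0.535/0.465 = 107/93.
Likelihood ratio per below-threshold scan = 1/3.
Target odds: 0.002 ÷ 0.998 = 1/499.
Need (107/93) × (1/3)ⁿ ≤ 1/499, i.e. (1/3)ⁿ ≤ 93/53393.
(1/3)⁵ = 1/243 is still above 93/53393 but (1/3)⁶ = 1/729 is at or below it, so n = 6.

6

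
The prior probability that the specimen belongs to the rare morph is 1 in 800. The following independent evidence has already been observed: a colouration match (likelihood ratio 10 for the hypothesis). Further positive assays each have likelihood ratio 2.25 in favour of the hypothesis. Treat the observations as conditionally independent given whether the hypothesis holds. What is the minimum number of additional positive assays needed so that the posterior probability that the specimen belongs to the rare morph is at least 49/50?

11

Prior odds = 0.00125/0.99875 = 1/799.
Bayes factor of the evidence already in hand = 10.
Odds after that evidence = (1/799) × 10 = 10/799.
Target odds = 0.98/0.02 = 49.
Need 2.25ⁿ ≥ 49 ÷ (10/799) = 3915.1.
2.25¹⁰ ≈3325.26 falls short of 3915.1 but 2.25¹¹ ≈7481.83 reaches it, so n = 11.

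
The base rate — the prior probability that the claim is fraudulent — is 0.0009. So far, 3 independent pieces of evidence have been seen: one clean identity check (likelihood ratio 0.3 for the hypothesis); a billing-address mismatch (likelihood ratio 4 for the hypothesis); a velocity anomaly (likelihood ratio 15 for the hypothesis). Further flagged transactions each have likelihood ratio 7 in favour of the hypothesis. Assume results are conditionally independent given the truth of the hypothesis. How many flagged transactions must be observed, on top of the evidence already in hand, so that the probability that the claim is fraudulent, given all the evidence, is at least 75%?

Prior odds = 0.0009/0.9991 = 9/9991.
Combined Bayes factor of the evidence already in hand = 0.3 × 4 × 15 = 18.
Odds after that evidence = (9/9991) × 18 = 162/9991.
Target odds = 0.75/0.25 = 3.
Need 7ⁿ ≥ 3 ÷ (162/9991) = 9991/54.
7² = 49 falls short of 9991/54 but 7³ = 343 reaches it, so n = 3.

3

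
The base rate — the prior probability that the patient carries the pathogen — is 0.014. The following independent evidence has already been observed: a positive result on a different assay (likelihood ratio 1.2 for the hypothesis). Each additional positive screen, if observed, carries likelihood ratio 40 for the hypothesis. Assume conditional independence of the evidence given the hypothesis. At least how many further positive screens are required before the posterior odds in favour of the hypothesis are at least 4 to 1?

Prior odds = 0.014/0.986 = 7/493.
Bayes factor of the evidence already in hand = 1.2.
Odds after that evidence = (7/493) × 1.2 = 42/2465.
Target odds = 4.
Need 40ⁿ ≥ 4 ÷ (42/2465) = 4930/21.
40¹ = 40 falls short of 4930/21 but 40² = 1600 reaches it, so n = 2.

2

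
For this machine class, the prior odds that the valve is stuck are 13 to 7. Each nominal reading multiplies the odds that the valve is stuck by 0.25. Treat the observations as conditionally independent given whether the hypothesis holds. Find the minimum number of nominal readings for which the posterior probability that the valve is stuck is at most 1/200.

Prior odds = 13/7.
Likelihood ratio per nominal reading = 0.25.
Target posterior odds = 0.005/0.995 = 1/199.
Need (13/7) × 0.25ⁿ ≤ 1/199, i.e. 0.25ⁿ ≤ 7/2587.
0.25⁴ = 0.00390625 is still above 7/2587 but 0.25⁵ = 1/1024 is at or below it, so n = 5.

5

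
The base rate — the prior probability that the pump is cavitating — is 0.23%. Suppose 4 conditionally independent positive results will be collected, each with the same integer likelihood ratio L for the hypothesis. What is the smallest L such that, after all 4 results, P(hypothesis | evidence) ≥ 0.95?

10

Prior odds = 0.0023/0.9977 = 23/9977.
Target odds = 0.95/0.05 = 19.
Need L⁴ ≥ 19 ÷ (23/9977) = 189563/23.
9⁴ = 6561 < 189563/23 ≤ 10000 = 10⁴, so L = 10.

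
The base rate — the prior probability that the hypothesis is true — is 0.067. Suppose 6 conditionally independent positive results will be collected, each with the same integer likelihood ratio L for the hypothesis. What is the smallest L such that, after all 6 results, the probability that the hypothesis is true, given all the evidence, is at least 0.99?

4

Prior odds = 0.067/0.933 = 67/933.
Target odds = 0.99/0.01 = 99.
Need L⁶ ≥ 99 ÷ (67/933) = 92367/67.
3⁶ = 729 < 92367/67 ≤ 4096 = 4⁶, so L = 4.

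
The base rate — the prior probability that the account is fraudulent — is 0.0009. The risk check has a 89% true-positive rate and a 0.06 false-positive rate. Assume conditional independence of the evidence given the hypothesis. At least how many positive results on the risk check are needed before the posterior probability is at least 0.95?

4

Prior odds: 0.0009 ÷ 0.9991 = 9/9991.
Likelihood ratio of a positive result = 0.89/0.06 = 89/6.
Target odds: 0.95 ÷ 0.05 = 19.
Need (9/9991) × (89/6)ⁿ ≥ 19, i.e. (89/6)ⁿ ≥ 189829/9.
(89/6)³ = 704969/216 falls short of 189829/9 but (89/6)⁴ = 62742241/1296 reaches it, so n = 4.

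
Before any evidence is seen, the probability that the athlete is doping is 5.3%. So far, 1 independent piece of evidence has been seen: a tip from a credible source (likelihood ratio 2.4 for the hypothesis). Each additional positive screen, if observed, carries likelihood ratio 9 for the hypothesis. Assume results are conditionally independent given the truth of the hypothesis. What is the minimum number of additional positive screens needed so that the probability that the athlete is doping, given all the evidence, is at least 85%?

2

Prior odds = 0.053/0.947 = 53/947.
Bayes factor of the evidence already in hand = 2.4.
Odds after that evidence = (53/947) × 2.4 = 636/4735.
Target odds = 0.85/0.15 = 17/3.
Need 9ⁿ ≥ 17/3 ÷ (636/4735) = 80495/1908.
9¹ = 9 falls short of 80495/1908 but 9² = 81 reaches it, so n = 2.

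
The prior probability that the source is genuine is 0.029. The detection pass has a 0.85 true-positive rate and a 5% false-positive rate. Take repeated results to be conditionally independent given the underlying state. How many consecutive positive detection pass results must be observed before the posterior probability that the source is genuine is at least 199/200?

Prior odds = 0.029/0.971 = 29/971.
Likelihood ratio of a positive result = 0.85/0.05 = 17.
Target odds: 0.995 ÷ 0.005 = 199.
Need (29/971) × 17ⁿ ≥ 199, i.e. 17ⁿ ≥ 193229/29.
17³ = 4913 falls short of 193229/29 but 17⁴ = 83521 reaches it, so n = 4.

4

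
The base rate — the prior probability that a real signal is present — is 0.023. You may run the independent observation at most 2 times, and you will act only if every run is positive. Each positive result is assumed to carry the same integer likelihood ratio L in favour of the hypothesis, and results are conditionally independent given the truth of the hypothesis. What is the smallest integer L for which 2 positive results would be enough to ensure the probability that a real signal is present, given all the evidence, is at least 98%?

Prior odds = 0.023/0.977 = 23/977.
Target odds = 0.98/0.02 = 49.
Need L² ≥ 49 ÷ (23/977) = 47873/23.
45² = 2025 < 47873/23 ≤ 2116 = 46², so L = 46.

46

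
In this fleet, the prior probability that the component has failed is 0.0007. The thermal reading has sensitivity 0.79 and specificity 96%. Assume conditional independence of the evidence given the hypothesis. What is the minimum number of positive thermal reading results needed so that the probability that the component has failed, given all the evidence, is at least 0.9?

4

Prior odds: 0.0007 ÷ 0.9993 = 7/9993.
False-positive rate = 1 − 0.96 = 0.04; likelihood ratio of a positive = 0.79/0.04 = 19.75.
Target odds: 0.9 ÷ 0.1 = 9.
Require 19.75ⁿ ≥ 9 ÷ (7/9993) = 89937/7.
19.75³ = 7703.734375 falls short of 89937/7 but 19.75⁴ = 38950081/256 reaches it, so n = 4.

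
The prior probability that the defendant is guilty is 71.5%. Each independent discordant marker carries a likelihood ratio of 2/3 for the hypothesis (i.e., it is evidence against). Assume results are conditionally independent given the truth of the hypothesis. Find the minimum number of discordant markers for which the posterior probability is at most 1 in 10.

Prior odds: 0.715 ÷ 0.285 = 143/57.
Likelihood ratio per discordant marker = 2/3.
Target odds: 0.1 ÷ 0.9 = 1/9.
Require (2/3)ⁿ ≤ 1/9 ÷ (143/57) = 19/429.
(2/3)⁷ = 128/2187 is still above 19/429 but (2/3)⁸ = 256/6561 is at or below it, so n = 8.

8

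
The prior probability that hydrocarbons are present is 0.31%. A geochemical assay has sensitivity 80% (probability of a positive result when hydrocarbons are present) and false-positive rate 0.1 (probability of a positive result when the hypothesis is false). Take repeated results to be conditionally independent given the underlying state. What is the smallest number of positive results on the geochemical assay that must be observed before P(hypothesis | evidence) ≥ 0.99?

Prior odds = 0.0031/0.9969 = 31/9969.
Likelihood ratio of a positive result = 0.8/0.1 = 8.
Target odds: 0.99 ÷ 0.01 = 99.
Need (31/9969) × 8ⁿ ≥ 99, i.e. 8ⁿ ≥ 986931/31.
8⁴ = 4096 falls short of 986931/31 but 8⁵ = 32768 reaches it, so n = 5.

5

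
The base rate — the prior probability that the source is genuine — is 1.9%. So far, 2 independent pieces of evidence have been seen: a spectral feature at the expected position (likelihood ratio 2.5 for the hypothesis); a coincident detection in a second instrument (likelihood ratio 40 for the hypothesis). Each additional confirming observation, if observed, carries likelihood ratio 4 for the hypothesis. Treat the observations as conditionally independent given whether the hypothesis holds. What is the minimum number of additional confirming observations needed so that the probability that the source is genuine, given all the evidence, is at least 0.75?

Prior odds = 0.019/0.981 = 19/981.
Combined Bayes factor of the evidence already in hand = 2.5 × 40 = 100.
Odds after that evidence = (19/981) × 100 = 1900/981.
Target odds = 0.75/0.25 = 3.
Need 4ⁿ ≥ 3 ÷ (1900/981) = 2943/1900.
4¹ = 4, which meets the required 2943/1900; so n = 1.

1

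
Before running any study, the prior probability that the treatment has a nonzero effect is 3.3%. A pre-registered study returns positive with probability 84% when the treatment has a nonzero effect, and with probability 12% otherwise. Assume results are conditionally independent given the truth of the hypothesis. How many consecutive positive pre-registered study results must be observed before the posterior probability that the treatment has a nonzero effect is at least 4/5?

Prior odds = 0.033/0.967 = 33/967.
Likelihood ratio of a positive result = 0.84/0.12 = 7.
Target posterior odds = 0.8/0.2 = 4.
Require 7ⁿ ≥ 4 ÷ (33/967) = 3868/33.
7² = 49 falls short of 3868/33 but 7³ = 343 reaches it, so n = 3.

3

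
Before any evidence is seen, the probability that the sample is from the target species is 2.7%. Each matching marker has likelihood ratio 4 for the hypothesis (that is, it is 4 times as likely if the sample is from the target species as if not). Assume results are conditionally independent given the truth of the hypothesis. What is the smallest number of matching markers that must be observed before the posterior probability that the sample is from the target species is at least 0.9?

5

Prior odds: 0.027 ÷ 0.973 = 27/973.
Likelihood ratio per matching marker = 4.
Target odds: 0.9 ÷ 0.1 = 9.
Require 4ⁿ ≥ 9 ÷ (27/973) = 973/3.
4⁴ = 256 falls short of 973/3 but 4⁵ = 1024 reaches it, so n = 5.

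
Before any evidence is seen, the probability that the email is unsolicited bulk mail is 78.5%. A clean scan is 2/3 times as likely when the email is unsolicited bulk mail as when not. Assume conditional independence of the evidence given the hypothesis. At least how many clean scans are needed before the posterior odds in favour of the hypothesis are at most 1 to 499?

Prior odds: 0.785 ÷ 0.215 = 157/43.
Likelihood ratio per clean scan = 2/3.
Target odds = 1/499.
Need (157/43) × (2/3)ⁿ ≤ 1/499, i.e. (2/3)ⁿ ≤ 43/78343.
(2/3)¹⁸ = 262144/387420489 is still above 43/78343 but (2/3)¹⁹ ≈0.000451093 is at or below it, so n = 19.

19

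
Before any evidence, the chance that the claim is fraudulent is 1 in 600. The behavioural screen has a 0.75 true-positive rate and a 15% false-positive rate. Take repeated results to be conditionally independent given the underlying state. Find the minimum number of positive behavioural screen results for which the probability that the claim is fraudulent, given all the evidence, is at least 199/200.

8

Prior odds = (1/600)/(599/600) = 1/599.
Likelihood ratio of a positive result = 0.75/0.15 = 5.
Target posterior odds = 0.995/0.005 = 199.
Need (1/599) × 5ⁿ ≥ 199, i.e. 5ⁿ ≥ 119201.
5⁷ = 78125 falls short of 119201 but 5⁸ = 390625 reaches it, so n = 8.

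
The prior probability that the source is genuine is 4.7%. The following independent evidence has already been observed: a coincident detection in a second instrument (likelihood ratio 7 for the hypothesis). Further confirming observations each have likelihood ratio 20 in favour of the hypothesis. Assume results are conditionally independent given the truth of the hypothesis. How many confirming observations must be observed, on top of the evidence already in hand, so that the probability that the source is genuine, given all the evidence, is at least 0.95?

Prior odds = 0.047/0.953 = 47/953.
Bayes factor of the evidence already in hand = 7.
Odds after that evidence = (47/953) × 7 = 329/953.
Target odds = 0.95/0.05 = 19.
Need 20ⁿ ≥ 19 ÷ (329/953) = 18107/329.
20¹ = 20 falls short of 18107/329 but 20² = 400 reaches it, so n = 2.

2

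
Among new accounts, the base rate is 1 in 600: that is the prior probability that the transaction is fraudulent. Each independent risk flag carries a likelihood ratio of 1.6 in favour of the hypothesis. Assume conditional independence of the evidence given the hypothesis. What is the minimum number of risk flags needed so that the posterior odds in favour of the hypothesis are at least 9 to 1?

19

Prior odds: (1/600) ÷ (599/600) = 1/599.
Likelihood ratio per risk flag = 1.6.
Target odds = 9.
Require 1.6ⁿ ≥ 9 ÷ (1/599) = 5391.
1.6¹⁸ ≈4722.37 falls short of 5391 but 1.6¹⁹ ≈7555.79 reaches it, so n = 19.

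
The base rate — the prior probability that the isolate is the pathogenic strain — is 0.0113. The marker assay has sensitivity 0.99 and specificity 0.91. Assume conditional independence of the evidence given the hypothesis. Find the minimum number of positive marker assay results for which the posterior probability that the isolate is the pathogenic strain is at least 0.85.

3

Prior odds = 0.0113/0.9887 = 113/9887.
False-positive rate = 1 − 0.91 = 0.09; likelihood ratio of a positive = 0.99/0.09 = 11.
Target posterior odds = 0.85/0.15 = 17/3.
Need (113/9887) × 11ⁿ ≥ 17/3, i.e. 11ⁿ ≥ 168079/339.
11² = 121 falls short of 168079/339 but 11³ = 1331 reaches it, so n = 3.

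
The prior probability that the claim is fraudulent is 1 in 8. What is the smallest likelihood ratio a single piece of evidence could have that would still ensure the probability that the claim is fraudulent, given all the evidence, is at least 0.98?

343

Prior odds = 0.125/0.875 = 1/7.
Target odds = 0.98/0.02 = 49.
Required Bayes factor = 49 ÷ (1/7) = 343.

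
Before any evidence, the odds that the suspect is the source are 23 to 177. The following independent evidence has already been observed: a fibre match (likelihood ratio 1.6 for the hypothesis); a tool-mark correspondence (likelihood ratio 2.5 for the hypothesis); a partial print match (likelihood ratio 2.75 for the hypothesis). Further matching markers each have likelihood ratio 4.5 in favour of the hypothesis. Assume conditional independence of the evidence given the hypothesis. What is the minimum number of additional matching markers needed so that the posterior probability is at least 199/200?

4

Prior odds = 23/177.
Combined Bayes factor of the evidence already in hand = 1.6 × 2.5 × 2.75 = 11.
Odds after that evidence = (23/177) × 11 = 253/177.
Target odds = 0.995/0.005 = 199.
Need 4.5ⁿ ≥ 199 ÷ (253/177) = 35223/253.
4.5³ = 91.125 falls short of 35223/253 but 4.5⁴ = 410.0625 reaches it, so n = 4.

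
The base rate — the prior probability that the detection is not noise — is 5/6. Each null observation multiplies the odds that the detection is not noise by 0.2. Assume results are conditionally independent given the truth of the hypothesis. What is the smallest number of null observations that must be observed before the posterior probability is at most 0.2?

Prior odds: (5/6) ÷ (1/6) = 5.
Likelihood ratio per null observation = 0.2.
Target odds: 0.2 ÷ 0.8 = 0.25.
Need 5 × 0.2ⁿ ≤ 0.25, i.e. 0.2ⁿ ≤ 0.05.
0.2¹ = 0.2 is still above 0.05 but 0.2² = 0.04 is at or below it, so n = 2.

2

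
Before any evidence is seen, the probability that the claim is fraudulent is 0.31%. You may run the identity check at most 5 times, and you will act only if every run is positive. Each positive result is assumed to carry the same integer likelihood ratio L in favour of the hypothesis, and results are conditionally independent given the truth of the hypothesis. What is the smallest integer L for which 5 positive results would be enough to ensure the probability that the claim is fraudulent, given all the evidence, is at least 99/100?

8

Prior odds = 0.0031/0.9969 = 31/9969.
Target odds = 0.99/0.01 = 99.
Need L⁵ ≥ 99 ÷ (31/9969) = 986931/31.
7⁵ = 16807 < 986931/31 ≤ 32768 = 8⁵, so L = 8.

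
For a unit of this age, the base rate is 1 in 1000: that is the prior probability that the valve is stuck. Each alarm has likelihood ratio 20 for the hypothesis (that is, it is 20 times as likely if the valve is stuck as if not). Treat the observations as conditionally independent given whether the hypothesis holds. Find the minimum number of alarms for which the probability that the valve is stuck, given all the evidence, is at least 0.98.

4

Prior odds = 0.001/0.999 = 1/999.
Likelihood ratio per alarm = 20.
Target posterior odds = 0.98/0.02 = 49.
Need (1/999) × 20ⁿ ≥ 49, i.e. 20ⁿ ≥ 48951.
20³ = 8000 falls short of 48951 but 20⁴ = 160000 reaches it, so n = 4.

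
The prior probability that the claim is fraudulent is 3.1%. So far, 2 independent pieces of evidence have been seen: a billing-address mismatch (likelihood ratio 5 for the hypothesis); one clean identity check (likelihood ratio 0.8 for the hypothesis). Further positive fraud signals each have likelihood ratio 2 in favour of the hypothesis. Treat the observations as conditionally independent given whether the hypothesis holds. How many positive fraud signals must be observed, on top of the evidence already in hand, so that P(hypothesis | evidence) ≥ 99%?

Prior odds = 0.031/0.969 = 31/969.
Combined Bayes factor of the evidence already in hand = 5 × 0.8 = 4.
Odds after that evidence = (31/969) × 4 = 124/969.
Target odds = 0.99/0.01 = 99.
Need 2ⁿ ≥ 99 ÷ (124/969) = 95931/124.
2⁹ = 512 falls short of 95931/124 but 2¹⁰ = 1024 reaches it, so n = 10.

10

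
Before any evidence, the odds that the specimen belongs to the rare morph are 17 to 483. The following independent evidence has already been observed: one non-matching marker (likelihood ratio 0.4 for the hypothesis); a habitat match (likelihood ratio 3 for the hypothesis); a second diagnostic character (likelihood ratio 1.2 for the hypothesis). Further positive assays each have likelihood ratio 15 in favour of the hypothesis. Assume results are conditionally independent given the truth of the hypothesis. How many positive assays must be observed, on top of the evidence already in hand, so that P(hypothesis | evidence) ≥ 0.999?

Prior odds = 17/483.
Combined Bayes factor of the evidence already in hand = 0.4 × 3 × 1.2 = 1.44.
Odds after that evidence = (17/483) × 1.44 = 204/4025.
Target odds = 0.999/0.001 = 999.
Need 15ⁿ ≥ 999 ÷ (204/4025) = 1340325/68.
15³ = 3375 falls short of 1340325/68 but 15⁴ = 50625 reaches it, so n = 4.

4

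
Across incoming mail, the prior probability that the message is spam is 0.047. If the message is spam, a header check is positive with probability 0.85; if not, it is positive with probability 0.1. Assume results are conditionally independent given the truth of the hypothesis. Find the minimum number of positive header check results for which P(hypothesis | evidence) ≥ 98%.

Prior odds = 0.047/0.953 = 47/953.
Likelihood ratio of a positive = 0.85/0.1 = 8.5.
Target posterior odds = 0.98/0.02 = 49.
Require 8.5ⁿ ≥ 49 ÷ (47/953) = 46697/47.
8.5³ = 614.125 falls short of 46697/47 but 8.5⁴ = 5220.0625 reaches it, so n = 4.

4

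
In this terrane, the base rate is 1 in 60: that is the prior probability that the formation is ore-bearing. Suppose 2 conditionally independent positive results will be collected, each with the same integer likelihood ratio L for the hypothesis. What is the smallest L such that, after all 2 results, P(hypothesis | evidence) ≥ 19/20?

Prior odds = (1/60)/(59/60) = 1/59.
Target odds = 0.95/0.05 = 19.
Need L² ≥ 19 ÷ (1/59) = 1121.
33² = 1089 < 1121 ≤ 1156 = 34², so L = 34.

34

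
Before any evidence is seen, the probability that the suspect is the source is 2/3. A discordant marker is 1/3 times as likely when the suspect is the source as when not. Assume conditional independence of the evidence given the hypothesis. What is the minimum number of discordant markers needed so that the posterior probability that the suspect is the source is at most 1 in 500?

Prior odds = (2/3)/(1/3) = 2.
Likelihood ratio per discordant marker = 1/3.
Target posterior odds = 0.002/0.998 = 1/499.
Require (1/3)ⁿ ≤ 1/499 ÷ 2 = 1/998.
(1/3)⁶ = 1/729 is still above 1/998 but (1/3)⁷ = 1/2187 is at or below it, so n = 7.

7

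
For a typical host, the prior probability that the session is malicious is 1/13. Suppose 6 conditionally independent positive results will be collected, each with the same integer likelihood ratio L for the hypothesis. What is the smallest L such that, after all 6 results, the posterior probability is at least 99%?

Prior odds = (1/13)/(12/13) = 1/12.
Target odds = 0.99/0.01 = 99.
Need L⁶ ≥ 99 ÷ (1/12) = 1188.
3⁶ = 729 < 1188 ≤ 4096 = 4⁶, so L = 4.

4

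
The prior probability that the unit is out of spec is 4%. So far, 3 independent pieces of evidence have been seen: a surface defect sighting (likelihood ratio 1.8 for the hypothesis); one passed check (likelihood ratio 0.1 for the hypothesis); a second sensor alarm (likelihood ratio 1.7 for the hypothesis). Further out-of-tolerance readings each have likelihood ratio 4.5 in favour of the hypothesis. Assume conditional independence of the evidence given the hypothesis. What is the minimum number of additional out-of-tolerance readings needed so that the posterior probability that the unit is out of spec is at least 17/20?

5

Prior odds = 0.04/0.96 = 1/24.
Combined Bayes factor of the evidence already in hand = 1.8 × 0.1 × 1.7 = 0.306.
Odds after that evidence = (1/24) × 0.306 = 0.01275.
Target odds = 0.85/0.15 = 17/3.
Need 4.5ⁿ ≥ 17/3 ÷ 0.01275 = 4000/9.
4.5⁴ = 410.0625 falls short of 4000/9 but 4.5⁵ = 1845.28125 reaches it, so n = 5.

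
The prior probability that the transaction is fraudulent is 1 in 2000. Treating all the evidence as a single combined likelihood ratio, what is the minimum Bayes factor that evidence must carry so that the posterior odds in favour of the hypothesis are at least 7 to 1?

13993

Prior odds = 0.0005/0.9995 = 1/1999.
Target odds = 7.
Required Bayes factor = 7 ÷ (1/1999) = 13993.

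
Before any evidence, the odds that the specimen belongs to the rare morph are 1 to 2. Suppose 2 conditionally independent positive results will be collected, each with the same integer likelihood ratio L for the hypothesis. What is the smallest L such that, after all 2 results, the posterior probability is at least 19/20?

Prior odds = 0.5.
Target odds = 0.95/0.05 = 19.
Need L² ≥ 19 ÷ 0.5 = 38.
6² = 36 < 38 ≤ 49 = 7², so L = 7.

7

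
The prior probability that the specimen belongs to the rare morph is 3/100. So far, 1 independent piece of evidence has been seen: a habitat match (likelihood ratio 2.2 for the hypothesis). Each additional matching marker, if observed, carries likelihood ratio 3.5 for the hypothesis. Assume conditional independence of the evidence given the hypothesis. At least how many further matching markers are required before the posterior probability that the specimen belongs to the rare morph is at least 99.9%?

Prior odds = 0.03/0.97 = 3/97.
Bayes factor of the evidence already in hand = 2.2.
Odds after that evidence = (3/97) × 2.2 = 33/485.
Target odds = 0.999/0.001 = 999.
Need 3.5ⁿ ≥ 999 ÷ (33/485) = 161505/11.
3.5⁷ = 823543/128 falls short of 161505/11 but 3.5⁸ = 5764801/256 reaches it, so n = 8.

8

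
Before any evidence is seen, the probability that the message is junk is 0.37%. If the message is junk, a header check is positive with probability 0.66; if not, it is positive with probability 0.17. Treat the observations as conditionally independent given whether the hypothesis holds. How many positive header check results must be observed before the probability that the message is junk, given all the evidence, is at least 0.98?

7

Prior odds: 0.0037 ÷ 0.9963 = 37/9963.
Likelihood ratio of a positive = 0.66/0.17 = 66/17.
Target odds: 0.98 ÷ 0.02 = 49.
Require (66/17)ⁿ ≥ 49 ÷ (37/9963) = 488187/37.
(66/17)⁶ ≈3424.29 falls short of 488187/37 but (66/17)⁷ ≈13294.3 reaches it, so n = 7.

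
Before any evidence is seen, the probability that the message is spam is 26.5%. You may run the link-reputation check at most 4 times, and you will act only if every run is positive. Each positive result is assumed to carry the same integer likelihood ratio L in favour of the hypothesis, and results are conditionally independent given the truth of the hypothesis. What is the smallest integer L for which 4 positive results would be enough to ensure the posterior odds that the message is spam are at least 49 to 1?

Prior odds = 0.265/0.735 = 53/147.
Target odds = 49.
Need L⁴ ≥ 49 ÷ (53/147) = 7203/53.
3⁴ = 81 < 7203/53 ≤ 256 = 4⁴, so L = 4.

4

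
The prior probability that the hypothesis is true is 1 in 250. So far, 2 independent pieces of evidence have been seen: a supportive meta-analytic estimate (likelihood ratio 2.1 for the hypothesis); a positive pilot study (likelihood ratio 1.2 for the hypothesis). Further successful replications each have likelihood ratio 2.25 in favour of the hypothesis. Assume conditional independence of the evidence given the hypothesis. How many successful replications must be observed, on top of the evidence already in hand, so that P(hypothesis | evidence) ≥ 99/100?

12

Prior odds = 0.004/0.996 = 1/249.
Combined Bayes factor of the evidence already in hand = 2.1 × 1.2 = 2.52.
Odds after that evidence = (1/249) × 2.52 = 21/2075.
Target odds = 0.99/0.01 = 99.
Need 2.25ⁿ ≥ 99 ÷ (21/2075) = 68475/7.
2.25¹¹ ≈7481.83 falls short of 68475/7 but 2.25¹² ≈16834.1 reaches it, so n = 12.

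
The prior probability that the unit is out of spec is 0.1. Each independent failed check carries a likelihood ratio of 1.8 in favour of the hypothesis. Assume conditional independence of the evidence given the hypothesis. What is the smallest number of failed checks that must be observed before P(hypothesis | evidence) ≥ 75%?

6

Prior odds = 0.1/0.9 = 1/9.
Likelihood ratio per failed check = 1.8.
Target odds: 0.75 ÷ 0.25 = 3.
Need (1/9) × 1.8ⁿ ≥ 3, i.e. 1.8ⁿ ≥ 27.
1.8⁵ = 18.89568 falls short of 27 but 1.8⁶ = 531441/15625 reaches it, so n = 6.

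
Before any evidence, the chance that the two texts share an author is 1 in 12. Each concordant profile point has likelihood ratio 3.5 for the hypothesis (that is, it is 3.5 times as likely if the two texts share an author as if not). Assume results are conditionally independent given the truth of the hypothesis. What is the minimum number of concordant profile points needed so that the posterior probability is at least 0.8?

4

Prior odds: (1/12) ÷ (11/12) = 1/11.
Likelihood ratio per concordant profile point = 3.5.
Target odds: 0.8 ÷ 0.2 = 4.
Need (1/11) × 3.5ⁿ ≥ 4, i.e. 3.5ⁿ ≥ 44.
3.5³ = 42.875 falls short of 44 but 3.5⁴ = 150.0625 reaches it, so n = 4.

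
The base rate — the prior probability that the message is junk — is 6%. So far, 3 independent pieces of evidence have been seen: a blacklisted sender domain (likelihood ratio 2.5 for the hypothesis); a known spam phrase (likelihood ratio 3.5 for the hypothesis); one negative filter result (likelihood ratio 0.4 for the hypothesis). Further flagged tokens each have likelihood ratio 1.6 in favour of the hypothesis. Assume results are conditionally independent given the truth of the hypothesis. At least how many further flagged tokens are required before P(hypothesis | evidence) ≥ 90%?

Prior odds = 0.06/0.94 = 3/47.
Combined Bayes factor of the evidence already in hand = 2.5 × 3.5 × 0.4 = 3.5.
Odds after that evidence = (3/47) × 3.5 = 21/94.
Target odds = 0.9/0.1 = 9.
Need 1.6ⁿ ≥ 9 ÷ (21/94) = 282/7.
1.6⁷ = 2097152/78125 falls short of 282/7 but 1.6⁸ = 16777216/390625 reaches it, so n = 8.

8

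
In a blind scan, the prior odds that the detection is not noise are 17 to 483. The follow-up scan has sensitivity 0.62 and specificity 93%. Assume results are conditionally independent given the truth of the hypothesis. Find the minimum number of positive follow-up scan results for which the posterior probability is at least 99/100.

4

Prior odds = 17/483.
False-positive rate = 1 − 0.93 = 0.07; likelihood ratio of a positive = 0.62/0.07 = 62/7.
Target odds: 0.99 ÷ 0.01 = 99.
Need (17/483) × (62/7)ⁿ ≥ 99, i.e. (62/7)ⁿ ≥ 47817/17.
(62/7)³ = 238328/343 falls short of 47817/17 but (62/7)⁴ = 14776336/2401 reaches it, so n = 4.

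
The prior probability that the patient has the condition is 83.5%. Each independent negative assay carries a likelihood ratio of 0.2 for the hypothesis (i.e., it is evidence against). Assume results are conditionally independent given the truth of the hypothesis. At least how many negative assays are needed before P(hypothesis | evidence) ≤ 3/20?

3

Prior odds = 0.835/0.165 = 167/33.
Likelihood ratio per negative assay = 0.2.
Target odds: 0.15 ÷ 0.85 = 3/17.
Require 0.2ⁿ ≤ 3/17 ÷ (167/33) = 99/2839.
0.2² = 0.04 is still above 99/2839 but 0.2³ = 0.008 is at or below it, so n = 3.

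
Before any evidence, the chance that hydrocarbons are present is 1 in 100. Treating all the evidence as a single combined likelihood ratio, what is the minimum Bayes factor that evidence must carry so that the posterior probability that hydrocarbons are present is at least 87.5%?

693

Prior odds = 0.01/0.99 = 1/99.
Target odds = 0.875/0.125 = 7.
Required Bayes factor = 7 ÷ (1/99) = 693.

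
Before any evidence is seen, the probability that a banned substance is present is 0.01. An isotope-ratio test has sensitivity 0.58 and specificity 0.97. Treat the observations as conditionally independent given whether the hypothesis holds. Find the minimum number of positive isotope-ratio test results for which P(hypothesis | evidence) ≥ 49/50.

Prior odds = 0.01/0.99 = 1/99.
False-positive rate = 1 − 0.97 = 0.03; likelihood ratio of a positive = 0.58/0.03 = 58/3.
Target odds: 0.98 ÷ 0.02 = 49.
Require (58/3)ⁿ ≥ 49 ÷ (1/99) = 4851.
(58/3)² = 3364/9 falls short of 4851 but (58/3)³ = 195112/27 reaches it, so n = 3.

3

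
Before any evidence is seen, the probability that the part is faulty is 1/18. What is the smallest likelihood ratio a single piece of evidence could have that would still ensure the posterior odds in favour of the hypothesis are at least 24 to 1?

408

Prior odds = (1/18)/(17/18) = 1/17.
Target odds = 24.
Required Bayes factor = 24 ÷ (1/17) = 408.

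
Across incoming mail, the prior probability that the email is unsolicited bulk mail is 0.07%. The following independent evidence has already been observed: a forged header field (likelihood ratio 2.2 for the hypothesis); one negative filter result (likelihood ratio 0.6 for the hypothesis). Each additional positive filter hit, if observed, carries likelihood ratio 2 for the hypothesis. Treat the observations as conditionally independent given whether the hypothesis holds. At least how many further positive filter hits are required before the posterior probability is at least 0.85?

13

Prior odds = 0.0007/0.9993 = 7/9993.
Combined Bayes factor of the evidence already in hand = 2.2 × 0.6 = 1.32.
Odds after that evidence = (7/9993) × 1.32 = 77/83275.
Target odds = 0.85/0.15 = 17/3.
Need 2ⁿ ≥ 17/3 ÷ (77/83275) = 1415675/231.
2¹² = 4096 falls short of 1415675/231 but 2¹³ = 8192 reaches it, so n = 13.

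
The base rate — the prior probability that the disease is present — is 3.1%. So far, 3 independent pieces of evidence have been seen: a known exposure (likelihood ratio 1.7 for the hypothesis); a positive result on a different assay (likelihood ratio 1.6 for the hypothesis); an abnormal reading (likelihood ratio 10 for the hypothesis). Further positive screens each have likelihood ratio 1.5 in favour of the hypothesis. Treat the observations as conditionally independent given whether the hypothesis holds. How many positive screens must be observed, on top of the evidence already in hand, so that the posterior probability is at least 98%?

10

Prior odds = 0.031/0.969 = 31/969.
Combined Bayes factor of the evidence already in hand = 1.7 × 1.6 × 10 = 27.2.
Odds after that evidence = (31/969) × 27.2 = 248/285.
Target odds = 0.98/0.02 = 49.
Need 1.5ⁿ ≥ 49 ÷ (248/285) = 13965/248.
1.5⁹ = 19683/512 falls short of 13965/248 but 1.5¹⁰ = 59049/1024 reaches it, so n = 10.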